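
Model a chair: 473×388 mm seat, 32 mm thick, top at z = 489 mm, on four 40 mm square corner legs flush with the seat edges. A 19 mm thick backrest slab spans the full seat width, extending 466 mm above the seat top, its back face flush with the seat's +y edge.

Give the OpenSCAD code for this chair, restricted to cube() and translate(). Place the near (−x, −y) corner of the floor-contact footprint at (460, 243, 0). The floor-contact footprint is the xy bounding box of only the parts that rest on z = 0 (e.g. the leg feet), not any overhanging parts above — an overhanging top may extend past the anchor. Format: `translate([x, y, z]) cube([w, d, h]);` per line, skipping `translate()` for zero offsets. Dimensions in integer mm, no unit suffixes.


translate([460, 243, 457]) cube([473, 388, 32]);
translate([460, 243, 0]) cube([40, 40, 457]);
translate([893, 243, 0]) cube([40, 40, 457]);
translate([460, 591, 0]) cube([40, 40, 457]);
translate([893, 591, 0]) cube([40, 40, 457]);
translate([460, 612, 489]) cube([473, 19, 466]);


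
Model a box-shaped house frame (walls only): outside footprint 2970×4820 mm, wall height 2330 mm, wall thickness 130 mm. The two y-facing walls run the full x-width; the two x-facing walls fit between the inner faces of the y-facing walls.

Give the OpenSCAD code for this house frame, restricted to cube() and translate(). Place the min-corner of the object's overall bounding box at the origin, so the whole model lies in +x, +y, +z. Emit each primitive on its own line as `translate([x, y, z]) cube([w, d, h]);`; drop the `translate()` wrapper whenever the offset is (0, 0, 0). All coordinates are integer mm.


cube([2970, 130, 2330]);
translate([0, 4690, 0]) cube([2970, 130, 2330]);
translate([0, 130, 0]) cube([130, 4560, 2330]);
translate([2840, 130, 0]) cube([130, 4560, 2330]);


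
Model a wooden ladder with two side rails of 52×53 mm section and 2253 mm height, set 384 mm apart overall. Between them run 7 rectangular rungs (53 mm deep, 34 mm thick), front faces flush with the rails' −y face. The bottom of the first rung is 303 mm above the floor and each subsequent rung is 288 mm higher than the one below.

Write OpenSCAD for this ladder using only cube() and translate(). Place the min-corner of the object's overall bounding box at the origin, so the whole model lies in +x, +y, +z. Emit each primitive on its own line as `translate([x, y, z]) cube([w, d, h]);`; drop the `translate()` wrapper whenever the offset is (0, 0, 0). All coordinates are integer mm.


cube([52, 53, 2253]);
translate([332, 0, 0]) cube([52, 53, 2253]);
translate([52, 0, 303]) cube([280, 53, 34]);
translate([52, 0, 591]) cube([280, 53, 34]);
translate([52, 0, 879]) cube([280, 53, 34]);
translate([52, 0, 1167]) cube([280, 53, 34]);
translate([52, 0, 1455]) cube([280, 53, 34]);
translate([52, 0, 1743]) cube([280, 53, 34]);
translate([52, 0, 2031]) cube([280, 53, 34]);


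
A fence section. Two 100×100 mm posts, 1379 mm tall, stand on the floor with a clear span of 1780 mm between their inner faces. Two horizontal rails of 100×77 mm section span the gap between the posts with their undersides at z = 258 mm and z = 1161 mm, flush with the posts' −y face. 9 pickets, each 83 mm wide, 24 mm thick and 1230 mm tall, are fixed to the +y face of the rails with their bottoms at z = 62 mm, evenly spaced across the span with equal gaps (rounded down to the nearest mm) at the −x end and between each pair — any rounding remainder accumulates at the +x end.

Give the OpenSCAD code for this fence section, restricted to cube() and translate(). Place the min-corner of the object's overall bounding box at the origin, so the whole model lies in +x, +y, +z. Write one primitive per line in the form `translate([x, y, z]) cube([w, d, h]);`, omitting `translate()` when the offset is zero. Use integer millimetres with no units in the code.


cube([100, 100, 1379]);
translate([1880, 0, 0]) cube([100, 100, 1379]);
translate([100, 0, 258]) cube([1780, 100, 77]);
translate([100, 0, 1161]) cube([1780, 100, 77]);
translate([203, 100, 62]) cube([83, 24, 1230]);
translate([389, 100, 62]) cube([83, 24, 1230]);
translate([575, 100, 62]) cube([83, 24, 1230]);
translate([761, 100, 62]) cube([83, 24, 1230]);
translate([947, 100, 62]) cube([83, 24, 1230]);
translate([1133, 100, 62]) cube([83, 24, 1230]);
translate([1319, 100, 62]) cube([83, 24, 1230]);
translate([1505, 100, 62]) cube([83, 24, 1230]);
translate([1691, 100, 62]) cube([83, 24, 1230]);


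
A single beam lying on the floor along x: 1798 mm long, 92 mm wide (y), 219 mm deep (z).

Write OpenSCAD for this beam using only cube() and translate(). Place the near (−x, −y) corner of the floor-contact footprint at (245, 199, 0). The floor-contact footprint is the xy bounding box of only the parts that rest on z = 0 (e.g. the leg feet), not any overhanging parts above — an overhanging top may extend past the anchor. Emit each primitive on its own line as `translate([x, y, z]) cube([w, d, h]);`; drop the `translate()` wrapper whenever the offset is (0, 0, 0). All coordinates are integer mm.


translate([245, 199, 0]) cube([1798, 92, 219]);


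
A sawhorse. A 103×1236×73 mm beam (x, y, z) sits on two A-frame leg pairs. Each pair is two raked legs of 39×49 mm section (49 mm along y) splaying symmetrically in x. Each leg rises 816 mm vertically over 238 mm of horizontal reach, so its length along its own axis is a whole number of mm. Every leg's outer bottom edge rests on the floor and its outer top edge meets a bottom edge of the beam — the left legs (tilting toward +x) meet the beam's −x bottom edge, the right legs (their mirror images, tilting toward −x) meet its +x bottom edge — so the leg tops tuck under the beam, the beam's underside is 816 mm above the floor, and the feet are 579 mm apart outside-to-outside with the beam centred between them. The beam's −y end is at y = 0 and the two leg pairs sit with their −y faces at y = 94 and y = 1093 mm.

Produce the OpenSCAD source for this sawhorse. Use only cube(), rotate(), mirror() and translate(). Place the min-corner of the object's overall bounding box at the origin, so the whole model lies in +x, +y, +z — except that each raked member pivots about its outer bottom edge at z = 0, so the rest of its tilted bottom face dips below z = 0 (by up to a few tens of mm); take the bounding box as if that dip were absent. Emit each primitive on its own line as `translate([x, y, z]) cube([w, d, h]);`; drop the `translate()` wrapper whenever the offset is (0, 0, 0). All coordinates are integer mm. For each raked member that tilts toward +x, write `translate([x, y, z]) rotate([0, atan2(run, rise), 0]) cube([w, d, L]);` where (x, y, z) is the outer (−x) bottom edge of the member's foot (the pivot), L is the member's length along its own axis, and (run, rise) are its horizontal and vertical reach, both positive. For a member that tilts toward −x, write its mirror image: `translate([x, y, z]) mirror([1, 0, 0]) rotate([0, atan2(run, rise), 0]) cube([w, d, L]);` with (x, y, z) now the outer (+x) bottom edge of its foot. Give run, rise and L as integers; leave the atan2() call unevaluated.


translate([238, 0, 816]) cube([103, 1236, 73]);
translate([0, 94, 0]) rotate([0, atan2(238, 816), 0]) cube([39, 49, 850]);
translate([579, 94, 0]) mirror([1, 0, 0]) rotate([0, atan2(238, 816), 0]) cube([39, 49, 850]);
translate([0, 1093, 0]) rotate([0, atan2(238, 816), 0]) cube([39, 49, 850]);
translate([579, 1093, 0]) mirror([1, 0, 0]) rotate([0, atan2(238, 816), 0]) cube([39, 49, 850]);


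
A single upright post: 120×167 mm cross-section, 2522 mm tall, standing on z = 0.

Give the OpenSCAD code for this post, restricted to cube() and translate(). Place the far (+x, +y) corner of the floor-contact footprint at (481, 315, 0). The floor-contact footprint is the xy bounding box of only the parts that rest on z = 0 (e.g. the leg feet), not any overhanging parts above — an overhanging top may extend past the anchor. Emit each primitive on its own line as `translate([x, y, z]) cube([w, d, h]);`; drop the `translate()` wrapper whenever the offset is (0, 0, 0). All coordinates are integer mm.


translate([361, 148, 0]) cube([120, 167, 2522]);


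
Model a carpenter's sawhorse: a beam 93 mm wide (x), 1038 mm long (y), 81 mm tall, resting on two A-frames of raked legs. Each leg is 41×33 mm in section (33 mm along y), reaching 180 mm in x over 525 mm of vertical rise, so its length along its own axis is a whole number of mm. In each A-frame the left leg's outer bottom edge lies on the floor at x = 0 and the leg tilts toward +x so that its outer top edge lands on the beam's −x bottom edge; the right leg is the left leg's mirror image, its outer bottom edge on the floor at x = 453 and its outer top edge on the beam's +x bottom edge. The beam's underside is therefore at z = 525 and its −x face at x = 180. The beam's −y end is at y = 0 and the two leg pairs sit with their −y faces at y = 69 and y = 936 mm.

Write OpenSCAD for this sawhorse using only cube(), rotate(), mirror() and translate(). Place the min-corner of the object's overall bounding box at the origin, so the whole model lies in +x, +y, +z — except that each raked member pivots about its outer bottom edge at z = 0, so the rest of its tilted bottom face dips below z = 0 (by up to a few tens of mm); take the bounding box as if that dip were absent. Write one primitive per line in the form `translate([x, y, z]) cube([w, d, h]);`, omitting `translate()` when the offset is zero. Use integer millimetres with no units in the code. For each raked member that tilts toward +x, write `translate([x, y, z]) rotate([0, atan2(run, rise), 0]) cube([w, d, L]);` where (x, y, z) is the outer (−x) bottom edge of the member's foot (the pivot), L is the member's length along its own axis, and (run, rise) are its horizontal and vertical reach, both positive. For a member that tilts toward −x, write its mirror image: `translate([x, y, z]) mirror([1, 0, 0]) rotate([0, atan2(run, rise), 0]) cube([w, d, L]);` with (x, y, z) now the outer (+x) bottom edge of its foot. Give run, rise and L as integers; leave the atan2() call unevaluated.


translate([180, 0, 525]) cube([93, 1038, 81]);
translate([0, 69, 0]) rotate([0, atan2(180, 525), 0]) cube([41, 33, 555]);
translate([453, 69, 0]) mirror([1, 0, 0]) rotate([0, atan2(180, 525), 0]) cube([41, 33, 555]);
translate([0, 936, 0]) rotate([0, atan2(180, 525), 0]) cube([41, 33, 555]);
translate([453, 936, 0]) mirror([1, 0, 0]) rotate([0, atan2(180, 525), 0]) cube([41, 33, 555]);


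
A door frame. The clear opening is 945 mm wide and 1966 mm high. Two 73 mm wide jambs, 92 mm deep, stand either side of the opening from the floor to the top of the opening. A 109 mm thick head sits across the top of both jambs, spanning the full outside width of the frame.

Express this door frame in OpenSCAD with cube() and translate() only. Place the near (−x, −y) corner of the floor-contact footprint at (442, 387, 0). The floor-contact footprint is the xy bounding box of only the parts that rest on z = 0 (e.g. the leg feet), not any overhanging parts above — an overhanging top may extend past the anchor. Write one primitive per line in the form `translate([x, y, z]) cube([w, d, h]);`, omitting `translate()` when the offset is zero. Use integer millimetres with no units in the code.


translate([442, 387, 0]) cube([73, 92, 1966]);
translate([1460, 387, 0]) cube([73, 92, 1966]);
translate([442, 387, 1966]) cube([1091, 92, 109]);


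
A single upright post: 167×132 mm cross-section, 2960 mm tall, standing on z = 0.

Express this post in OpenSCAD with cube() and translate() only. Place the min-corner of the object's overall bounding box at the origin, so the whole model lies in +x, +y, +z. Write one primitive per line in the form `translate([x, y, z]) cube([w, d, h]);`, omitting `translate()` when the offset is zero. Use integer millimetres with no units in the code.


cube([167, 132, 2960]);


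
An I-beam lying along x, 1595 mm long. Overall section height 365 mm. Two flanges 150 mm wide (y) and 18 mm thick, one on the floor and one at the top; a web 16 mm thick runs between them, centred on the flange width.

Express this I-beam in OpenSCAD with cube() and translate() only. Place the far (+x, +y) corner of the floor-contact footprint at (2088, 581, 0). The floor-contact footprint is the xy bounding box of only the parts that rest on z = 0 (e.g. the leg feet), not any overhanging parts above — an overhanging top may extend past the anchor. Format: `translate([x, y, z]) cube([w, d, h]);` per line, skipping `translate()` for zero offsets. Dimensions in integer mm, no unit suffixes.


translate([493, 431, 0]) cube([1595, 150, 18]);
translate([493, 498, 18]) cube([1595, 16, 329]);
translate([493, 431, 347]) cube([1595, 150, 18]);


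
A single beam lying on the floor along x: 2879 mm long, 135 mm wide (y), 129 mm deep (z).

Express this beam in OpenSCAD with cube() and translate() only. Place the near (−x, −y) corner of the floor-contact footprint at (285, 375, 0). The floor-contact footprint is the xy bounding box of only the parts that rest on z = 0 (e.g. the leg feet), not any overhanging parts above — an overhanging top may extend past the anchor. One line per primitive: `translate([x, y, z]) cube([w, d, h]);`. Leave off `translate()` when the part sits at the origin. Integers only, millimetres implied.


translate([285, 375, 0]) cube([2879, 135, 129]);


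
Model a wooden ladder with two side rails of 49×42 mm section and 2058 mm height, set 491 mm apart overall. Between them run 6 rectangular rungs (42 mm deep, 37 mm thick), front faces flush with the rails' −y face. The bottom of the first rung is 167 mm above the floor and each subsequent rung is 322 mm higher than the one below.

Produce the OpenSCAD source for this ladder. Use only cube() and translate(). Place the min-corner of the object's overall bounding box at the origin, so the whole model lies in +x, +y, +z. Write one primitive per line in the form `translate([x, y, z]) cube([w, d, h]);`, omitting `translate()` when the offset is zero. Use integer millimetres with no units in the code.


// rung span = 491 - 2*49 = 393
// rung[k] z = 167 + k*322
cube([49, 42, 2058]);
translate([442, 0, 0]) cube([49, 42, 2058]);
translate([49, 0, 167]) cube([393, 42, 37]);
translate([49, 0, 489]) cube([393, 42, 37]);
translate([49, 0, 811]) cube([393, 42, 37]);
translate([49, 0, 1133]) cube([393, 42, 37]);
translate([49, 0, 1455]) cube([393, 42, 37]);
translate([49, 0, 1777]) cube([393, 42, 37]);


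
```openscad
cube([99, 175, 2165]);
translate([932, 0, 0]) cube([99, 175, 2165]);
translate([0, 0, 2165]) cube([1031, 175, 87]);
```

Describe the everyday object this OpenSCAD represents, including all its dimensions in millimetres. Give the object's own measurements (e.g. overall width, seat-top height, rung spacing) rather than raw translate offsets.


A door frame. The clear opening is 833 mm wide and 2165 mm high. Two 99 mm wide jambs, 175 mm deep, stand either side of the opening from the floor to the top of the opening. A 87 mm thick head sits across the top of both jambs, spanning the full outside width of the frame.


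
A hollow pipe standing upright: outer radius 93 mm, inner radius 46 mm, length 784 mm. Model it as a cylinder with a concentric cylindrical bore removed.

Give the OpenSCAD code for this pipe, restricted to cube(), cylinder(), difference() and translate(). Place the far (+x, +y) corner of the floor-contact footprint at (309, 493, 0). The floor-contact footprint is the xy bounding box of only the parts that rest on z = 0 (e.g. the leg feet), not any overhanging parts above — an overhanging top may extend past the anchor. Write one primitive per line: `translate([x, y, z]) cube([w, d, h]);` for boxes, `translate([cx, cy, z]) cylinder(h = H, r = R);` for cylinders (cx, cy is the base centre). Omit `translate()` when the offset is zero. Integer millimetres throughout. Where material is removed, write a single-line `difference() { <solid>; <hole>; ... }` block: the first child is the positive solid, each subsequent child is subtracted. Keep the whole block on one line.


difference() { translate([216, 400, 0]) cylinder(h = 784, r = 93); translate([216, 400, 0]) cylinder(h = 784, r = 46); }


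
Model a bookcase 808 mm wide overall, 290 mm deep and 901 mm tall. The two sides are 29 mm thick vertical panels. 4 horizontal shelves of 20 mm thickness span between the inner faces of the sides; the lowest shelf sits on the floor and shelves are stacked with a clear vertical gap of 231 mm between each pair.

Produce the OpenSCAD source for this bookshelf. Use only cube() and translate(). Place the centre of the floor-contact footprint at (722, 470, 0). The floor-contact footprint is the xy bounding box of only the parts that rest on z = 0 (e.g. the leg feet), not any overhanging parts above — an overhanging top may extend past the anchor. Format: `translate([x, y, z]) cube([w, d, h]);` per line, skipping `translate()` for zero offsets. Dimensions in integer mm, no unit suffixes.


translate([318, 325, 0]) cube([29, 290, 901]);
translate([1097, 325, 0]) cube([29, 290, 901]);
translate([347, 325, 0]) cube([750, 290, 20]);
translate([347, 325, 251]) cube([750, 290, 20]);
translate([347, 325, 502]) cube([750, 290, 20]);
translate([347, 325, 753]) cube([750, 290, 20]);


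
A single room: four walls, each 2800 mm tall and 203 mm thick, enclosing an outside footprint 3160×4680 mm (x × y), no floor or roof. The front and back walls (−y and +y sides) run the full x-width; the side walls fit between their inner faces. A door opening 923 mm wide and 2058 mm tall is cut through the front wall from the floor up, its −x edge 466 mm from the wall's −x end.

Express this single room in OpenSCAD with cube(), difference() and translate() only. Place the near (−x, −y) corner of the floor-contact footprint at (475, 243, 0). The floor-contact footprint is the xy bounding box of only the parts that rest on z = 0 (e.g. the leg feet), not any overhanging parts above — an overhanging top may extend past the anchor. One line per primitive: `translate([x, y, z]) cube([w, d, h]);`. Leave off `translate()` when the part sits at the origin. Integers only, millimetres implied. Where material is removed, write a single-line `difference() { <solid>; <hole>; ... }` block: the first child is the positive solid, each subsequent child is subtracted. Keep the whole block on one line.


difference() { translate([475, 243, 0]) cube([3160, 203, 2800]); translate([941, 243, 0]) cube([923, 203, 2058]); }
translate([475, 4720, 0]) cube([3160, 203, 2800]);
translate([475, 446, 0]) cube([203, 4274, 2800]);
translate([3432, 446, 0]) cube([203, 4274, 2800]);


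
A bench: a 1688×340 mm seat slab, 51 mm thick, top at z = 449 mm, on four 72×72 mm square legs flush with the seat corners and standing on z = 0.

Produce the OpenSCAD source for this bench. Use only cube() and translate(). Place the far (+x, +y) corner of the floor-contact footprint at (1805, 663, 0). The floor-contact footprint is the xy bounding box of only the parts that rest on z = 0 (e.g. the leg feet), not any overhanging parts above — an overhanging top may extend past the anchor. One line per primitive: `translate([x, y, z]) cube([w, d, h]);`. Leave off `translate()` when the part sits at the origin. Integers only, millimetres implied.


translate([117, 323, 398]) cube([1688, 340, 51]);
translate([117, 323, 0]) cube([72, 72, 398]);
translate([117, 591, 0]) cube([72, 72, 398]);
translate([1733, 323, 0]) cube([72, 72, 398]);
translate([1733, 591, 0]) cube([72, 72, 398]);


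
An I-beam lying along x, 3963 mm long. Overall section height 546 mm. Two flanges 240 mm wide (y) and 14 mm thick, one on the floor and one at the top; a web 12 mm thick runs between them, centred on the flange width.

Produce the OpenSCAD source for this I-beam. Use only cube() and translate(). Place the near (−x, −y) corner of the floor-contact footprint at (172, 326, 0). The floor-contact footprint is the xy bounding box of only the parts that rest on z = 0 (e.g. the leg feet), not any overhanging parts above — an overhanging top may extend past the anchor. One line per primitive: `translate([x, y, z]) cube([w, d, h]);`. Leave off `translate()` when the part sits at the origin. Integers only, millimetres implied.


translate([172, 326, 0]) cube([3963, 240, 14]);
translate([172, 440, 14]) cube([3963, 12, 518]);
translate([172, 326, 532]) cube([3963, 240, 14]);


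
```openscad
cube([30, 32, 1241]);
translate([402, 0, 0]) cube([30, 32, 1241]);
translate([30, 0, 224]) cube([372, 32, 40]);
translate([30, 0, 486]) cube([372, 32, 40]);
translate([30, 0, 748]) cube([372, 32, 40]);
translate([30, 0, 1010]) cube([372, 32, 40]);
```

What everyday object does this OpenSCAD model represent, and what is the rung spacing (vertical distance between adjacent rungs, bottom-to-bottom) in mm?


A ladder. The rung spacing is 262 mm.

Two tall 30×32 posts with 4 short bars between them — a ladder. Adjacent rungs sit at z = 224 and z = 486, so the spacing is 486 − 224 = 262 mm.


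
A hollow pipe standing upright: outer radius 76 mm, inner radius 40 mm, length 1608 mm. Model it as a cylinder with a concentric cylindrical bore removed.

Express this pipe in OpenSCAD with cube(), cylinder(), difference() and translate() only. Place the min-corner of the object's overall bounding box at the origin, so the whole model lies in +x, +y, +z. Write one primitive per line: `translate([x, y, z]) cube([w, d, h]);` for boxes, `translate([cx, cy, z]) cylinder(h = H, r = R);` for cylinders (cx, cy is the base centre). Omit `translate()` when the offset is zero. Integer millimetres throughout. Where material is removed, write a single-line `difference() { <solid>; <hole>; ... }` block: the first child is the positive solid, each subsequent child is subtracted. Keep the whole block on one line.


difference() { translate([76, 76, 0]) cylinder(h = 1608, r = 76); translate([76, 76, 0]) cylinder(h = 1608, r = 40); }


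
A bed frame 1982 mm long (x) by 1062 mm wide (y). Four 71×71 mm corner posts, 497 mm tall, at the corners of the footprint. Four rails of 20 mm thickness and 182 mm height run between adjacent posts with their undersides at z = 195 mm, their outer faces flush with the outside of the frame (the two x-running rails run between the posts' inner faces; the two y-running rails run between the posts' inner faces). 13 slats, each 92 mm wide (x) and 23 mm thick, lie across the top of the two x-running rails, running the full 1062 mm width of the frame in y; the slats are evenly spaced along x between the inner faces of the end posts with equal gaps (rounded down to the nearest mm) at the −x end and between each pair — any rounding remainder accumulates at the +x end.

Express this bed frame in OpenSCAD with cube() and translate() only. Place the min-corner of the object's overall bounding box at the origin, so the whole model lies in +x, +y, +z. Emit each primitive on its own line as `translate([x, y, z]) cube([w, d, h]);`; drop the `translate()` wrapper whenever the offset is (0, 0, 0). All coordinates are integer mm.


cube([71, 71, 497]);
translate([0, 991, 0]) cube([71, 71, 497]);
translate([1911, 0, 0]) cube([71, 71, 497]);
translate([1911, 991, 0]) cube([71, 71, 497]);
translate([71, 0, 195]) cube([1840, 20, 182]);
translate([71, 1042, 195]) cube([1840, 20, 182]);
translate([0, 71, 195]) cube([20, 920, 182]);
translate([1962, 71, 195]) cube([20, 920, 182]);
translate([117, 0, 377]) cube([92, 1062, 23]);
translate([255, 0, 377]) cube([92, 1062, 23]);
translate([393, 0, 377]) cube([92, 1062, 23]);
translate([531, 0, 377]) cube([92, 1062, 23]);
translate([669, 0, 377]) cube([92, 1062, 23]);
translate([807, 0, 377]) cube([92, 1062, 23]);
translate([945, 0, 377]) cube([92, 1062, 23]);
translate([1083, 0, 377]) cube([92, 1062, 23]);
translate([1221, 0, 377]) cube([92, 1062, 23]);
translate([1359, 0, 377]) cube([92, 1062, 23]);
translate([1497, 0, 377]) cube([92, 1062, 23]);
translate([1635, 0, 377]) cube([92, 1062, 23]);
translate([1773, 0, 377]) cube([92, 1062, 23]);


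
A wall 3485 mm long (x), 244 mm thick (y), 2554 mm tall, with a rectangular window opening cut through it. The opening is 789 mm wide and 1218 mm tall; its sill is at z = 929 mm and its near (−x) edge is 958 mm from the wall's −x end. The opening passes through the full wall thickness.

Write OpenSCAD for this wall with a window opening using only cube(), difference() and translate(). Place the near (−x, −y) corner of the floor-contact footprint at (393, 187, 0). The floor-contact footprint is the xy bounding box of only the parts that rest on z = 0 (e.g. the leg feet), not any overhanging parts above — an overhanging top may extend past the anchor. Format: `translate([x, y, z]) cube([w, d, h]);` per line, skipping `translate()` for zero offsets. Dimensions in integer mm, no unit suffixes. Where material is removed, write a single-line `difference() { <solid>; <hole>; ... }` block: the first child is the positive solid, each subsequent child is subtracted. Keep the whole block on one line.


difference() { translate([393, 187, 0]) cube([3485, 244, 2554]); translate([1351, 187, 929]) cube([789, 244, 1218]); }


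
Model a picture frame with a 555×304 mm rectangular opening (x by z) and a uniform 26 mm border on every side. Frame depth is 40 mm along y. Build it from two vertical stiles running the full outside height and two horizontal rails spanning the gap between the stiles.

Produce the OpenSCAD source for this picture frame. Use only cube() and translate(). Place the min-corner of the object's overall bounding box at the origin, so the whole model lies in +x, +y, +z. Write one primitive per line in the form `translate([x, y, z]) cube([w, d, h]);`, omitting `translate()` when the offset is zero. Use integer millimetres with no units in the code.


cube([26, 40, 356]);
translate([581, 0, 0]) cube([26, 40, 356]);
translate([26, 0, 0]) cube([555, 40, 26]);
translate([26, 0, 330]) cube([555, 40, 26]);


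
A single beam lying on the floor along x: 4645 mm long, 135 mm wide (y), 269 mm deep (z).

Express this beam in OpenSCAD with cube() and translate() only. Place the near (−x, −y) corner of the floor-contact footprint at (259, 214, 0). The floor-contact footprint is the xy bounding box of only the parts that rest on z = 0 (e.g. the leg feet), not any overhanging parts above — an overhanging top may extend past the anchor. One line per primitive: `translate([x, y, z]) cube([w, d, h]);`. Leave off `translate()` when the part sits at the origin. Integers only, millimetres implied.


translate([259, 214, 0]) cube([4645, 135, 269]);


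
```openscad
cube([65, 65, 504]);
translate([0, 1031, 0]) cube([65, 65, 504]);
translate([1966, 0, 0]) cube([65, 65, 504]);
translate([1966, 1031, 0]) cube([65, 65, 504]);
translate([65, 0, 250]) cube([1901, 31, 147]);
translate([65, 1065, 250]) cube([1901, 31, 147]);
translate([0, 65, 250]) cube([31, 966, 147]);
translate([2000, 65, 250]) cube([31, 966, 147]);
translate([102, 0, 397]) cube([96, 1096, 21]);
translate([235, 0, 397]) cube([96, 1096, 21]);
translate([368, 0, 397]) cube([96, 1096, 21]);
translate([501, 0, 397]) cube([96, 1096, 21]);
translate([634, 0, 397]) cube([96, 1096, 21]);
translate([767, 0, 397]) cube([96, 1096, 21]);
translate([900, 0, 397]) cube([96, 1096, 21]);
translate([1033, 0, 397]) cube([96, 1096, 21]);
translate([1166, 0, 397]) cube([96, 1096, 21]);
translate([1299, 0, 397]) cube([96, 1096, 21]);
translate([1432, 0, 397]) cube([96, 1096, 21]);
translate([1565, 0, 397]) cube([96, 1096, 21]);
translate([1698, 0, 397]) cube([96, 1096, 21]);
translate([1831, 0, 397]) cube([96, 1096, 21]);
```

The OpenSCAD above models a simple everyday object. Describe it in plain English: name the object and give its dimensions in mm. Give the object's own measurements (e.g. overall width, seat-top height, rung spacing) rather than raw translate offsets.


A bed frame 2031 mm long (x) by 1096 mm wide (y). Four 65×65 mm corner posts, 504 mm tall, at the corners of the footprint. Four rails of 31 mm thickness and 147 mm height run between adjacent posts with their undersides at z = 250 mm, their outer faces flush with the outside of the frame (the two x-running rails run between the posts' inner faces; the two y-running rails run between the posts' inner faces). 14 slats, each 96 mm wide (x) and 21 mm thick, lie across the top of the two x-running rails, running the full 1096 mm width of the frame in y; along x they sit between the end posts with a 37 mm gap after the −x posts and between neighbouring slats, leaving 39 mm before the +x posts.


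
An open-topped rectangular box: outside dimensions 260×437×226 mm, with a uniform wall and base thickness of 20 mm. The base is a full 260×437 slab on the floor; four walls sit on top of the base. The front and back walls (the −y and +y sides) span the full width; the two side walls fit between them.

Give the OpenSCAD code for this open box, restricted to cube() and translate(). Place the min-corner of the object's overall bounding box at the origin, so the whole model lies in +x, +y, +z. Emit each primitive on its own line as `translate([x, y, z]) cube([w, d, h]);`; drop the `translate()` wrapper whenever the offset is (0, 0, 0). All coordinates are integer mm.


cube([260, 437, 20]);
translate([0, 0, 20]) cube([260, 20, 206]);
translate([0, 417, 20]) cube([260, 20, 206]);
translate([0, 20, 20]) cube([20, 397, 206]);
translate([240, 20, 20]) cube([20, 397, 206]);


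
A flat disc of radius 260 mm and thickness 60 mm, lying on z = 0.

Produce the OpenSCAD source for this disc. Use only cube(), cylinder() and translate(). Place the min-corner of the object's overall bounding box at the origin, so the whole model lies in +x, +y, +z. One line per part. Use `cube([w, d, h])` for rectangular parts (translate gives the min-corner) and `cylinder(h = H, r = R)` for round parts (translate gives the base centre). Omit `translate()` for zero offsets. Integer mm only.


translate([260, 260, 0]) cylinder(h = 60, r = 260);


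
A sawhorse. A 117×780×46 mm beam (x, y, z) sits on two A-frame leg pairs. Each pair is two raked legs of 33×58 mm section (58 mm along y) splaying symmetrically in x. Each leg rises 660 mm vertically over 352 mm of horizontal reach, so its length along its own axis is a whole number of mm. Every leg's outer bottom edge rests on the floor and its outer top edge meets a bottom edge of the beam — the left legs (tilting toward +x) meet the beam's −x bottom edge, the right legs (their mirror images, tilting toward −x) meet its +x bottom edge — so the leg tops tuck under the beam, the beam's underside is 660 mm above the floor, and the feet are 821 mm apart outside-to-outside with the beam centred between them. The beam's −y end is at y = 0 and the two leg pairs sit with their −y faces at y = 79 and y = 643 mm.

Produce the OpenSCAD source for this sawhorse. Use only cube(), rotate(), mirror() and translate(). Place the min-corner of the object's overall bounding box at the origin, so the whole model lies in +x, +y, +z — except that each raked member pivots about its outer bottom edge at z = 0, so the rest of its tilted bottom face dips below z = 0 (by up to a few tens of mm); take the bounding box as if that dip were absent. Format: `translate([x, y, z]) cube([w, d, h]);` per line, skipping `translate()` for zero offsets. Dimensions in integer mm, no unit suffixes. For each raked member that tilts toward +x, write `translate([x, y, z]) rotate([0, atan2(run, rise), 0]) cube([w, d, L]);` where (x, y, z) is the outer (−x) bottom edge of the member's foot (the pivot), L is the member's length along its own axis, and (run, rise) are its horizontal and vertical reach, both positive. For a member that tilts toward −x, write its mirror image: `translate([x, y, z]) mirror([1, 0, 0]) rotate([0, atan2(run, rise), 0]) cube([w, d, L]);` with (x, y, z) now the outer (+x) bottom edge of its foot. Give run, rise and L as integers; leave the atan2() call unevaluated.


// leg length = √(352² + 660²) = 748
// right-leg outer foot x = 2·352 + 117 = 821
// beam min-corner = (352, 0, 660)
translate([352, 0, 660]) cube([117, 780, 46]);
translate([0, 79, 0]) rotate([0, atan2(352, 660), 0]) cube([33, 58, 748]);
translate([821, 79, 0]) mirror([1, 0, 0]) rotate([0, atan2(352, 660), 0]) cube([33, 58, 748]);
translate([0, 643, 0]) rotate([0, atan2(352, 660), 0]) cube([33, 58, 748]);
translate([821, 643, 0]) mirror([1, 0, 0]) rotate([0, atan2(352, 660), 0]) cube([33, 58, 748]);


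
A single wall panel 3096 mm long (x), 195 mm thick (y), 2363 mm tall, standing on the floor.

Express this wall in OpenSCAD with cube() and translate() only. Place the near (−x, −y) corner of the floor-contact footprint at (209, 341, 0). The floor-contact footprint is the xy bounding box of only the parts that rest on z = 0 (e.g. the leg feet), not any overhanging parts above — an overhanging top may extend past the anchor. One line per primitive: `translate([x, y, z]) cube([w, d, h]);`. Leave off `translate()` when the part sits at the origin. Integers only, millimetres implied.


translate([209, 341, 0]) cube([3096, 195, 2363]);


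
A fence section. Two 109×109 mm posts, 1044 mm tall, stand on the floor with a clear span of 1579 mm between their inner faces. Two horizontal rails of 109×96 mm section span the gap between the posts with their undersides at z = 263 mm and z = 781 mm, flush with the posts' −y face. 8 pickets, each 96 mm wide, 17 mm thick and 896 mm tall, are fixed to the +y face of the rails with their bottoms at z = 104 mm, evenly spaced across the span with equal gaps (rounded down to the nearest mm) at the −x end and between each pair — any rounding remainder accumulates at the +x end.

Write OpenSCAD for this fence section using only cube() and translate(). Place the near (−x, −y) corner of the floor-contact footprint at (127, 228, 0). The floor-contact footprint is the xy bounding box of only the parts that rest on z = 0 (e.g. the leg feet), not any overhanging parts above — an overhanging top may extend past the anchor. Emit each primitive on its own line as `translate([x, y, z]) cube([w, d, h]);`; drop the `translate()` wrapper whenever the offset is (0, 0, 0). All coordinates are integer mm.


translate([127, 228, 0]) cube([109, 109, 1044]);
translate([1815, 228, 0]) cube([109, 109, 1044]);
translate([236, 228, 263]) cube([1579, 109, 96]);
translate([236, 228, 781]) cube([1579, 109, 96]);
translate([326, 337, 104]) cube([96, 17, 896]);
translate([512, 337, 104]) cube([96, 17, 896]);
translate([698, 337, 104]) cube([96, 17, 896]);
translate([884, 337, 104]) cube([96, 17, 896]);
translate([1070, 337, 104]) cube([96, 17, 896]);
translate([1256, 337, 104]) cube([96, 17, 896]);
translate([1442, 337, 104]) cube([96, 17, 896]);
translate([1628, 337, 104]) cube([96, 17, 896]);


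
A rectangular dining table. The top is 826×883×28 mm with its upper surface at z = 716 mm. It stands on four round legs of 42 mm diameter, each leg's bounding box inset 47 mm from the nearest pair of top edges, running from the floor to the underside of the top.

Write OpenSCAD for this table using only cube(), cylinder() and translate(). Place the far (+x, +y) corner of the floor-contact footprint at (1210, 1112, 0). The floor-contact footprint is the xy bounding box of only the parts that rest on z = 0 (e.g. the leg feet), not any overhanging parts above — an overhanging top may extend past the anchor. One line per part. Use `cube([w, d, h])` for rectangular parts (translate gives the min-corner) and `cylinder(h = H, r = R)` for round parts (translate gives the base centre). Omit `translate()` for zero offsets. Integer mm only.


translate([431, 276, 688]) cube([826, 883, 28]);
translate([499, 344, 0]) cylinder(h = 688, r = 21);
translate([1189, 344, 0]) cylinder(h = 688, r = 21);
translate([499, 1091, 0]) cylinder(h = 688, r = 21);
translate([1189, 1091, 0]) cylinder(h = 688, r = 21);


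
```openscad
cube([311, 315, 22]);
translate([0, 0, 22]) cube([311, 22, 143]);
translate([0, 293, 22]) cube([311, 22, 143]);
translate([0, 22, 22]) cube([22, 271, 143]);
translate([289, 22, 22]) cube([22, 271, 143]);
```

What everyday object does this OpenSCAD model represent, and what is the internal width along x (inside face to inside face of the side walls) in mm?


An open box. The internal width is 267 mm.

A 311×315 base slab with four walls standing on it — an open box. The base is 311 mm wide and the walls are 22 mm thick, so the internal width is 311 − 2 × 22 = 267 mm.


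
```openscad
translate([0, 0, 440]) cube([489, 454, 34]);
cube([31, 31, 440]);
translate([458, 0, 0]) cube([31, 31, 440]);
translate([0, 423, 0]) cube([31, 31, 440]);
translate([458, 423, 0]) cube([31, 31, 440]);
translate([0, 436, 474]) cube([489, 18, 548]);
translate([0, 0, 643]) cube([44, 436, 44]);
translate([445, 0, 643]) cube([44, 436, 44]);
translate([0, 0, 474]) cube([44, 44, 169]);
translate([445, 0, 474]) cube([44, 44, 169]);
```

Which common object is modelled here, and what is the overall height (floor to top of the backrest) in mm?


A chair. The overall height is 1022 mm.

A slab on four corner posts with a tall panel at the back — a chair. The seat slab sits at z = 440 with thickness 34, and the 548 mm backrest starts at the seat top, so the overall height is 440 + 34 + 548 = 1022 mm.


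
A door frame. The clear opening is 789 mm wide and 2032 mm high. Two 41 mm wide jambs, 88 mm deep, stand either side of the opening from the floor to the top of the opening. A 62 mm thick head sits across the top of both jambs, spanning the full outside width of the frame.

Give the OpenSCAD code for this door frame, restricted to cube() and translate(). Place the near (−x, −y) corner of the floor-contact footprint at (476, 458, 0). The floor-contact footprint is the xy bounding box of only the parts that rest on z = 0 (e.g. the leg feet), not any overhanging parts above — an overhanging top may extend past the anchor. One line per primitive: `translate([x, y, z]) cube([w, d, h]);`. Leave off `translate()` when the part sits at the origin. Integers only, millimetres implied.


translate([476, 458, 0]) cube([41, 88, 2032]);
translate([1306, 458, 0]) cube([41, 88, 2032]);
translate([476, 458, 2032]) cube([871, 88, 62]);


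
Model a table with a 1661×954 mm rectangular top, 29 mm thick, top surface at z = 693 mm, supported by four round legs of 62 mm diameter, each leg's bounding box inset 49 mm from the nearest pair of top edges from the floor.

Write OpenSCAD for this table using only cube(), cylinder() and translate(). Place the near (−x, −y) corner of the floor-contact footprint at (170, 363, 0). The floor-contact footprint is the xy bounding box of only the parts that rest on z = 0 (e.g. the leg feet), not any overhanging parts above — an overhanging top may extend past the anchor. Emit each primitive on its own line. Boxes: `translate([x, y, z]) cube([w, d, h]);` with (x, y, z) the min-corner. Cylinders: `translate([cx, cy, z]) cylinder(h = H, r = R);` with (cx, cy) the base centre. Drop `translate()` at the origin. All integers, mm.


translate([121, 314, 664]) cube([1661, 954, 29]);
translate([201, 394, 0]) cylinder(h = 664, r = 31);
translate([1702, 394, 0]) cylinder(h = 664, r = 31);
translate([201, 1188, 0]) cylinder(h = 664, r = 31);
translate([1702, 1188, 0]) cylinder(h = 664, r = 31);


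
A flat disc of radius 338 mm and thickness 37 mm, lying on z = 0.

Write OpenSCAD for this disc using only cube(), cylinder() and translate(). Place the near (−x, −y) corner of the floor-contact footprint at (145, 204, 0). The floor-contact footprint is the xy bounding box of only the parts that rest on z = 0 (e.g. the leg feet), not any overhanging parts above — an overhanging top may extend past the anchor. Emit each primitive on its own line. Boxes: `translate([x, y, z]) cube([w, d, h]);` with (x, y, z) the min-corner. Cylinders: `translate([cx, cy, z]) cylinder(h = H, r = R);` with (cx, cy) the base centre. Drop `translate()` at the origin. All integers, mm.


translate([483, 542, 0]) cylinder(h = 37, r = 338);
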